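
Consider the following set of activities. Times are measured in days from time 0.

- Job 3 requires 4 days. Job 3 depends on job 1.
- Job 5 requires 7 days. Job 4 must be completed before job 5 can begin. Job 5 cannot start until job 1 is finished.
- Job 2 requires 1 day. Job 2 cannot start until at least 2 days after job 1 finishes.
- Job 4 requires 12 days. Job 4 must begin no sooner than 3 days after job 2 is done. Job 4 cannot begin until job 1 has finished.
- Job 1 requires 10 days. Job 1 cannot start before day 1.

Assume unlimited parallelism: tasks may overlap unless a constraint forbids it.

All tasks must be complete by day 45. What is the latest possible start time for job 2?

22

To finish by day 45, job 5 (duration 7) must start no later than day 38.
Job 4 feeds into job 5 (must start by day 38); so job 4 must finish by day 38 and therefore start by day 26.
Job 2 has to be done before job 4 (must start by day 26, minus 3-day gap → day 23). That means finishing by day 23, i.e. starting by 23 − 1 = day 22.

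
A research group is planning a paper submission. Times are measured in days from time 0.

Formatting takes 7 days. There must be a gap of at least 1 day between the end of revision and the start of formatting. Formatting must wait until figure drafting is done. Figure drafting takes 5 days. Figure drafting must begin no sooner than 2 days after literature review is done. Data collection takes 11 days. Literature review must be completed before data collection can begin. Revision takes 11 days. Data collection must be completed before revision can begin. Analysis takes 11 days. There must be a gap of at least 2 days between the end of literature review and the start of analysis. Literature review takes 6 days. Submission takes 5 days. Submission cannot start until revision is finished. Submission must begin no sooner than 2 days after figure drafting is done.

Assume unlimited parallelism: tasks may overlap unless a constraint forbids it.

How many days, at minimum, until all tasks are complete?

36

Literature review can start immediately at day 0; it finishes at day 6.
Figure drafting cannot begin until literature review (finishes day 6, plus 2-day gap → day 8). It runs from day 8 to 8 + 5 = day 13.
After literature review (finishes day 6, plus 2-day gap → day 8), analysis can start at day 8 and finishes at day 19.
Data collection waits on literature review (finishes day 6), so it starts at day 6 and finishes at 6 + 11 = day 17.
Revision waits on data collection (finishes day 17), so it starts at day 17 and finishes at 17 + 11 = day 28.
Submission needs all of revision (finishes day 28); figure drafting (finishes day 13, plus 2-day gap → day 15). That puts its earliest start at day 28; it finishes at 28 + 5 = day 33.
Formatting needs all of revision (finishes day 28, plus 1-day gap → day 29); figure drafting (finishes day 13). That puts its earliest start at day 29; it finishes at 29 + 7 = day 36.
All tasks are finished once the last one completes. Finish times: Literature review at 6, Data collection at 17, Analysis at 19, Figure drafting at 13, Revision at 28, Formatting at 36, Submission at 33. The latest is day 36.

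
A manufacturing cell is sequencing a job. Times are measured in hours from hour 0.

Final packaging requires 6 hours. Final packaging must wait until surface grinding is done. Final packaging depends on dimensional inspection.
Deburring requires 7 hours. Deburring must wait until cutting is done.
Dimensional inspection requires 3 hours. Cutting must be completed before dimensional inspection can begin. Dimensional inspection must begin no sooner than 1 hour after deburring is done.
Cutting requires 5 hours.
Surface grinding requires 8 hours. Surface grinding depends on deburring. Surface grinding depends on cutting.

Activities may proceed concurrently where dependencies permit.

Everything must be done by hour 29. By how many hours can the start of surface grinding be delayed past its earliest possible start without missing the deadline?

Nothing blocks cutting, so it runs from hour 0 to hour 5.
After cutting (finishes hour 5), deburring can start at hour 5 and finishes at hour 12.
Surface grinding has to wait for deburring (finishes hour 12); cutting (finishes hour 5). The latest of these is hour 12, so surface grinding runs hour 12 to 12 + 8 = hour 20.

Working backward from the deadline:
Final packaging has no dependents, so it just needs to finish by hour 29. Starting by 29 − 6 = hour 23 achieves that.
Surface grinding has to be done before final packaging (must start by hour 23). That means finishing by hour 23, i.e. starting by 23 − 8 = hour 15.
So surface grinding can start as early as hour 12 and as late as hour 15, giving 15 − 12 = 3 hours of slack.

3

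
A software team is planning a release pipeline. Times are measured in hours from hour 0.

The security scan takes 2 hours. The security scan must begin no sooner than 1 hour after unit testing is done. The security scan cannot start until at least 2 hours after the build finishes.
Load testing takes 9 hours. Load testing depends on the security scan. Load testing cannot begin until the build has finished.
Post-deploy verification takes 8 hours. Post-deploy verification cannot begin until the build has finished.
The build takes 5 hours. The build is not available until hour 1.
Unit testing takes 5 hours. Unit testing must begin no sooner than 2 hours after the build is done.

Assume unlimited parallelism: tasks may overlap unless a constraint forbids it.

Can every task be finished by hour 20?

No

The build waits on its own release at hour 1, so it starts at hour 1 and finishes at 1 + 5 = hour 6.
Post-deploy verification cannot begin until the build (finishes hour 6). It runs from hour 6 to 6 + 8 = hour 14.
After the build (finishes hour 6, plus 2-hour gap → hour 8), unit testing can start at hour 8 and finishes at hour 13.
The security scan cannot start until unit testing (finishes hour 13, plus 1-hour gap → hour 14); the build (finishes hour 6, plus 2-hour gap → hour 8). The controlling bound is hour 14, so the security scan finishes at 14 + 2 = hour 16.
For load testing: the security scan (finishes hour 16); the build (finishes hour 6). Taking the maximum gives a start of hour 16, and it finishes at 16 + 9 = hour 25.
The earliest everything can be done is hour 25, which is after the deadline of 20, so it is not possible.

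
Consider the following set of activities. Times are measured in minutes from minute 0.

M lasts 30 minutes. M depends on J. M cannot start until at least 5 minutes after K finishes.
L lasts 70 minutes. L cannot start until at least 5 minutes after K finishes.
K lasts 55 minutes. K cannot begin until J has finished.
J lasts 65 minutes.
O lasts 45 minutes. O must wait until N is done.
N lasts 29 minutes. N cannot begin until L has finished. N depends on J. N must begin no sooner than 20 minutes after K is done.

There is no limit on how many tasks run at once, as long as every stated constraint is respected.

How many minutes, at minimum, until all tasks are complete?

269

Nothing blocks J, so it runs from minute 0 to minute 65.
After J (finishes minute 65), K can start at minute 65 and finishes at minute 120.
M cannot start until J (finishes minute 65); K (finishes minute 120, plus 5-minute gap → minute 125). The controlling bound is minute 125, so M finishes at 125 + 30 = minute 155.
L cannot begin until K (finishes minute 120, plus 5-minute gap → minute 125). It runs from minute 125 to 125 + 70 = minute 195.
N needs all of L (finishes minute 195); J (finishes minute 65); K (finishes minute 120, plus 20-minute gap → minute 140). That puts its earliest start at minute 195; it finishes at 195 + 29 = minute 224.
O cannot begin until N (finishes minute 224). It runs from minute 224 to 224 + 45 = minute 269.
All tasks are finished once the last one completes. Finish times: J at 65, K at 120, L at 195, M at 155, N at 224, O at 269. The latest is minute 269.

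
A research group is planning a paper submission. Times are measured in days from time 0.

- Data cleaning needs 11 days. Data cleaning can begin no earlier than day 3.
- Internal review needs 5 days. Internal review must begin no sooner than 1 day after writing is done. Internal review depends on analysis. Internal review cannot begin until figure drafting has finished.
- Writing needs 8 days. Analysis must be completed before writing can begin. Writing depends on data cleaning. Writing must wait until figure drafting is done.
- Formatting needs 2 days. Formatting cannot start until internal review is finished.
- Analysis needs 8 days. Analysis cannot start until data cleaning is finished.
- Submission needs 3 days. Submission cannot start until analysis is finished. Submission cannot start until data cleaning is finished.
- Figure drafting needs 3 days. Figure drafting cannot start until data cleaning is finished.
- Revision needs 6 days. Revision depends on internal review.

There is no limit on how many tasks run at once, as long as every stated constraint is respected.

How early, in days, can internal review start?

31

Data cleaning waits on its own release at day 3, so it starts at day 3 and finishes at 3 + 11 = day 14.
Figure drafting cannot begin until data cleaning (finishes day 14). It runs from day 14 to 14 + 3 = day 17.
Analysis waits on data cleaning (finishes day 14), so it starts at day 14 and finishes at 14 + 8 = day 22.
Writing has to wait for analysis (finishes day 22); data cleaning (finishes day 14); figure drafting (finishes day 17). The latest of these is day 22, so writing runs day 22 to 22 + 8 = day 30.
Internal review waits on writing (finishes day 30, plus 1-day gap → day 31); analysis (finishes day 22); figure drafting (finishes day 17). The latest of these is day 31, which is the earliest internal review can start.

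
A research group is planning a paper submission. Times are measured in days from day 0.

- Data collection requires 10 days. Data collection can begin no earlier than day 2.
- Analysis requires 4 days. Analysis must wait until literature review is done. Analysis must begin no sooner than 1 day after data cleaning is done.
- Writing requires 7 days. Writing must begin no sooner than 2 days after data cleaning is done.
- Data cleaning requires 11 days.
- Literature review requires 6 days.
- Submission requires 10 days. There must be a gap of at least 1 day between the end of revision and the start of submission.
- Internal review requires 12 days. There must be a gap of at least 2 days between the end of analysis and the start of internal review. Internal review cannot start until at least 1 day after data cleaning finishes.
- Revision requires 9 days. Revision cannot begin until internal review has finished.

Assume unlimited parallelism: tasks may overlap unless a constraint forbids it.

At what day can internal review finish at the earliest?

Data cleaning can start immediately at day 0; it finishes at day 11.
Literature review has no prerequisites, so it starts at day 0 and finishes at day 6.
Analysis cannot start until literature review (finishes day 6); data cleaning (finishes day 11, plus 1-day gap → day 12). The controlling bound is day 12, so analysis finishes at 12 + 4 = day 16.
Internal review has to wait for analysis (finishes day 16, plus 2-day gap → day 18); data cleaning (finishes day 11, plus 1-day gap → day 12). The latest of these is day 18, so internal review runs day 18 to 18 + 12 = day 30.

30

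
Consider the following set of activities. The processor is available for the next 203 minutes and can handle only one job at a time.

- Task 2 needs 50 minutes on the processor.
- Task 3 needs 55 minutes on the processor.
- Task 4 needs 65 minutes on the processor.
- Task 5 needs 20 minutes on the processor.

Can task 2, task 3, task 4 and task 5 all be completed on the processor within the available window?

Yes

Running back to back, the jobs need 50 + 55 + 65 + 20 = 190 minutes on the processor.
Since 190 ≤ 203, they fit within the window.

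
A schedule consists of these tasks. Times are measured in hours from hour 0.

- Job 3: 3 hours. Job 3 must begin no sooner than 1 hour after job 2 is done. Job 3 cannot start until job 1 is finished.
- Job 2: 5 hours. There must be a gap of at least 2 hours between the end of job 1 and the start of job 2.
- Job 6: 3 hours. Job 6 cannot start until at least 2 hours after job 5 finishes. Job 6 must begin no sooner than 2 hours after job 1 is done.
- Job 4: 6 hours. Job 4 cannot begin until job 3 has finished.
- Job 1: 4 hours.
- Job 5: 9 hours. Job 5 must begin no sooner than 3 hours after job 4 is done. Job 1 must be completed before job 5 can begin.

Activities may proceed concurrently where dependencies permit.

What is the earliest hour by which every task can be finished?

38

Job 1 can start immediately at hour 0; it finishes at hour 4.
After job 1 (finishes hour 4, plus 2-hour gap → hour 6), job 2 can start at hour 6 and finishes at hour 11.
Job 3 needs all of job 2 (finishes hour 11, plus 1-hour gap → hour 12); job 1 (finishes hour 4). That puts its earliest start at hour 12; it finishes at 12 + 3 = hour 15.
Job 4 waits on job 3 (finishes hour 15), so it starts at hour 15 and finishes at 15 + 6 = hour 21.
Job 5 cannot start until job 4 (finishes hour 21, plus 3-hour gap → hour 24); job 1 (finishes hour 4). The controlling bound is hour 24, so job 5 finishes at 24 + 9 = hour 33.
Job 6 cannot start until job 5 (finishes hour 33, plus 2-hour gap → hour 35); job 1 (finishes hour 4, plus 2-hour gap → hour 6). The controlling bound is hour 35, so job 6 finishes at 35 + 3 = hour 38.
All tasks are finished once the last one completes. Finish times: Job 1 at 4, Job 2 at 11, Job 3 at 15, Job 4 at 21, Job 5 at 33, Job 6 at 38. The latest is hour 38.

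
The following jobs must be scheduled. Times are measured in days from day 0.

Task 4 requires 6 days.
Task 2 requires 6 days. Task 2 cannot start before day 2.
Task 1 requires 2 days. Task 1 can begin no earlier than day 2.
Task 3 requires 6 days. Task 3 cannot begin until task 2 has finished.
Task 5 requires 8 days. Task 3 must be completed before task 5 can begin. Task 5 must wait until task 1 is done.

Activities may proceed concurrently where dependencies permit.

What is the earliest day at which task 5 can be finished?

Task 2 waits on its own release at day 2, so it starts at day 2 and finishes at 2 + 6 = day 8.
Task 3 waits on task 2 (finishes day 8), so it starts at day 8 and finishes at 8 + 6 = day 14.
Task 1 cannot begin until its own release at day 2. It runs from day 2 to 2 + 2 = day 4.
Task 5 has to wait for task 3 (finishes day 14); task 1 (finishes day 4). The latest of these is day 14, so task 5 runs day 14 to 14 + 8 = day 22.

22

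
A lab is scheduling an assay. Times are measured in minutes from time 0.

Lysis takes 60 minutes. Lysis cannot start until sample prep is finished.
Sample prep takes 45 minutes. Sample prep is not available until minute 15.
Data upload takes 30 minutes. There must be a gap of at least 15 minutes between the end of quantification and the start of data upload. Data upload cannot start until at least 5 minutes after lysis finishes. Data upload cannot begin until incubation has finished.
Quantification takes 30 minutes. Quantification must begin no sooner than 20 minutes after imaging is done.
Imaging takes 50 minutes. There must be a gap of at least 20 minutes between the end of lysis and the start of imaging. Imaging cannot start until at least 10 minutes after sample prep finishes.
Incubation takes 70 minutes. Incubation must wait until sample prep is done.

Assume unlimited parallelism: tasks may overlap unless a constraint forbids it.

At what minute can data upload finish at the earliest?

285

Sample prep waits on its own release at minute 15, so it starts at minute 15 and finishes at 15 + 45 = minute 60.
After sample prep (finishes minute 60), incubation can start at minute 60 and finishes at minute 130.
Lysis waits on sample prep (finishes minute 60), so it starts at minute 60 and finishes at 60 + 60 = minute 120.
For imaging: lysis (finishes minute 120, plus 20-minute gap → minute 140); sample prep (finishes minute 60, plus 10-minute gap → minute 70). Taking the maximum gives a start of minute 140, and it finishes at 140 + 50 = minute 190.
Quantification cannot begin until imaging (finishes minute 190, plus 20-minute gap → minute 210). It runs from minute 210 to 210 + 30 = minute 240.
For data upload: quantification (finishes minute 240, plus 15-minute gap → minute 255); lysis (finishes minute 120, plus 5-minute gap → minute 125); incubation (finishes minute 130). Taking the maximum gives a start of minute 255, and it finishes at 255 + 30 = minute 285.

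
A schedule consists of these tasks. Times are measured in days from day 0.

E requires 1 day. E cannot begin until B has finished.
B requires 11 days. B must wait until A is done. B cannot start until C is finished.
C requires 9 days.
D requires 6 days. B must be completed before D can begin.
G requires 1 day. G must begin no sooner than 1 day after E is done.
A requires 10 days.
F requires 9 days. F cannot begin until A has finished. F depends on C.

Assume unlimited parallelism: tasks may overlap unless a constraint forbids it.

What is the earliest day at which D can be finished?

27

C has no prerequisites, so it starts at day 0 and finishes at day 9.
Nothing blocks A, so it runs from day 0 to day 10.
B needs all of A (finishes day 10); C (finishes day 9). That puts its earliest start at day 10; it finishes at 10 + 11 = day 21.
After B (finishes day 21), D can start at day 21 and finishes at day 27.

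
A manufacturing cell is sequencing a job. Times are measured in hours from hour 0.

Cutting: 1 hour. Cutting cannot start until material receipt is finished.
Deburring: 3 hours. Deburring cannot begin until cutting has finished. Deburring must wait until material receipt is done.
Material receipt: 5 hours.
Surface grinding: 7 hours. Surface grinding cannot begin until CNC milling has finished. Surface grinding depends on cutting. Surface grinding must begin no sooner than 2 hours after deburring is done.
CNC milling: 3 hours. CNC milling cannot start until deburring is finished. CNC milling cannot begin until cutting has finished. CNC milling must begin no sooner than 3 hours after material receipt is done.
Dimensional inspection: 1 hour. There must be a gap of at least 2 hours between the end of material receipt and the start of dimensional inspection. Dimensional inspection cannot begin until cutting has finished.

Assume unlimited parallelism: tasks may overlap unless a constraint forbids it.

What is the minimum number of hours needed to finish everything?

19

Nothing blocks material receipt, so it runs from hour 0 to hour 5.
After material receipt (finishes hour 5), cutting can start at hour 5 and finishes at hour 6.
For dimensional inspection: material receipt (finishes hour 5, plus 2-hour gap → hour 7); cutting (finishes hour 6). Taking the maximum gives a start of hour 7, and it finishes at 7 + 1 = hour 8.
Deburring needs all of cutting (finishes hour 6); material receipt (finishes hour 5). That puts its earliest start at hour 6; it finishes at 6 + 3 = hour 9.
CNC milling cannot start until deburring (finishes hour 9); cutting (finishes hour 6); material receipt (finishes hour 5, plus 3-hour gap → hour 8). The controlling bound is hour 9, so CNC milling finishes at 9 + 3 = hour 12.
For surface grinding: CNC milling (finishes hour 12); cutting (finishes hour 6); deburring (finishes hour 9, plus 2-hour gap → hour 11). Taking the maximum gives a start of hour 12, and it finishes at 12 + 7 = hour 19.
All tasks are finished once the last one completes. Finish times: Material receipt at 5, Cutting at 6, Deburring at 9, CNC milling at 12, Surface grinding at 19, Dimensional inspection at 8. The latest is hour 19.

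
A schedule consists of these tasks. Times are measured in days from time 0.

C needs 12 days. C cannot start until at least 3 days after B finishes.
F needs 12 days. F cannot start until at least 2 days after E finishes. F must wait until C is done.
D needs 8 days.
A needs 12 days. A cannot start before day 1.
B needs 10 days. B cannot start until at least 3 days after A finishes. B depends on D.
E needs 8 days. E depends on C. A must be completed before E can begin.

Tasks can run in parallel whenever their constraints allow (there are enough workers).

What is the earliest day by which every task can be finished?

63

D can start immediately at day 0; it finishes at day 8.
After its own release at day 1, A can start at day 1 and finishes at day 13.
B has to wait for A (finishes day 13, plus 3-day gap → day 16); D (finishes day 8). The latest of these is day 16, so B runs day 16 to 16 + 10 = day 26.
C cannot begin until B (finishes day 26, plus 3-day gap → day 29). It runs from day 29 to 29 + 12 = day 41.
E needs all of C (finishes day 41); A (finishes day 13). That puts its earliest start at day 41; it finishes at 41 + 8 = day 49.
For F: E (finishes day 49, plus 2-day gap → day 51); C (finishes day 41). Taking the maximum gives a start of day 51, and it finishes at 51 + 12 = day 63.
All tasks are finished once the last one completes. Finish times: A at 13, B at 26, C at 41, D at 8, E at 49, F at 63. The latest is day 63.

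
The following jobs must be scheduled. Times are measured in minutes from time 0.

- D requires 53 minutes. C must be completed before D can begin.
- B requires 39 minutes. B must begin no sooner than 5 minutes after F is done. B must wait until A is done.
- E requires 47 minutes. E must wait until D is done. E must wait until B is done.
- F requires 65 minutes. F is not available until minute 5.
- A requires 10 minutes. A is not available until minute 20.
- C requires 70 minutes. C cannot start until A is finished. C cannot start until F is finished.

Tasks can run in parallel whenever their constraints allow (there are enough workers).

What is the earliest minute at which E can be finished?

After its own release at minute 5, F can start at minute 5 and finishes at minute 70.
A cannot begin until its own release at minute 20. It runs from minute 20 to 20 + 10 = minute 30.
C needs all of A (finishes minute 30); F (finishes minute 70). That puts its earliest start at minute 70; it finishes at 70 + 70 = minute 140.
D waits on C (finishes minute 140), so it starts at minute 140 and finishes at 140 + 53 = minute 193.
B cannot start until F (finishes minute 70, plus 5-minute gap → minute 75); A (finishes minute 30). The controlling bound is minute 75, so B finishes at 75 + 39 = minute 114.
E needs all of D (finishes minute 193); B (finishes minute 114). That puts its earliest start at minute 193; it finishes at 193 + 47 = minute 240.

240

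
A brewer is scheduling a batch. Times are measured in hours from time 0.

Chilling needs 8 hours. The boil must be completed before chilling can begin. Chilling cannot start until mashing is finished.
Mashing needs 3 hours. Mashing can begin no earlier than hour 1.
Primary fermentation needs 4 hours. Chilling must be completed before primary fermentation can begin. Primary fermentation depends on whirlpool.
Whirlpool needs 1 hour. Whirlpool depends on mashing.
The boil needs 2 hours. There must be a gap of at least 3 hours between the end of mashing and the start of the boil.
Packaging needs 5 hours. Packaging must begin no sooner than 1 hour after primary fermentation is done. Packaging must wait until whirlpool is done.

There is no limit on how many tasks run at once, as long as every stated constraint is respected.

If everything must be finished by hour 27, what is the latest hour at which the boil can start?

Packaging has no dependents, so it just needs to finish by hour 27. Starting by 27 − 5 = hour 22 achieves that.
Primary fermentation feeds into packaging (must start by hour 22, minus 1-hour gap → hour 21); so primary fermentation must finish by hour 21 and therefore start by hour 17.
Chilling must finish before primary fermentation (must start by hour 17). With an 8-hour duration, chilling must start by 17 − 8 = hour 9.
The boil has to be done before chilling (must start by hour 9). That means finishing by hour 9, i.e. starting by 9 − 2 = hour 7.

7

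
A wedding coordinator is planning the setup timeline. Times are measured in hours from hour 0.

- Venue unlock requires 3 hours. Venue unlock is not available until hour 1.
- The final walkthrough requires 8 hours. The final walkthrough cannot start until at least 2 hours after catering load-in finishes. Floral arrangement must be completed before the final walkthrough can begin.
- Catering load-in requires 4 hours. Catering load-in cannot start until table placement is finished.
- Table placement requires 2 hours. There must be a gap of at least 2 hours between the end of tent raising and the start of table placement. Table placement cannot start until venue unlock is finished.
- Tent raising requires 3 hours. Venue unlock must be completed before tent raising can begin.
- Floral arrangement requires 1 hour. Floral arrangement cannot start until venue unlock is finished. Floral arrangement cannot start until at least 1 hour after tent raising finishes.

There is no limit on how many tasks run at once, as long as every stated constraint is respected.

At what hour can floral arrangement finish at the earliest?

Venue unlock waits on its own release at hour 1, so it starts at hour 1 and finishes at 1 + 3 = hour 4.
Tent raising cannot begin until venue unlock (finishes hour 4). It runs from hour 4 to 4 + 3 = hour 7.
Floral arrangement needs all of venue unlock (finishes hour 4); tent raising (finishes hour 7, plus 1-hour gap → hour 8). That puts its earliest start at hour 8; it finishes at 8 + 1 = hour 9.

9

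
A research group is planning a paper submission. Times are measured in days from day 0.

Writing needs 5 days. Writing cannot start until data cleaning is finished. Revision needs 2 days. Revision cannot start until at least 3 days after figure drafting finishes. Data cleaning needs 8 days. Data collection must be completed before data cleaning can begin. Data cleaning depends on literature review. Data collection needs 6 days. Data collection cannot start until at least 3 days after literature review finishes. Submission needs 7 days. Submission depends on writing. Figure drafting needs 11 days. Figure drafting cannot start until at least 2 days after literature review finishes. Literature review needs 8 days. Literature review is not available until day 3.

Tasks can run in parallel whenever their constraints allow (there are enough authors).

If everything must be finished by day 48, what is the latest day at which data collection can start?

To finish by day 48, submission (duration 7) must start no later than day 41.
Since submission (must start by day 41) depends on it, writing must finish by day 41. Backing off its 5-day duration gives a latest start of day 36.
Data cleaning feeds into writing (must start by day 36); so data cleaning must finish by day 36 and therefore start by day 28.
Since data cleaning (must start by day 28) depends on it, data collection must finish by day 28. Backing off its 6-day duration gives a latest start of day 22.

22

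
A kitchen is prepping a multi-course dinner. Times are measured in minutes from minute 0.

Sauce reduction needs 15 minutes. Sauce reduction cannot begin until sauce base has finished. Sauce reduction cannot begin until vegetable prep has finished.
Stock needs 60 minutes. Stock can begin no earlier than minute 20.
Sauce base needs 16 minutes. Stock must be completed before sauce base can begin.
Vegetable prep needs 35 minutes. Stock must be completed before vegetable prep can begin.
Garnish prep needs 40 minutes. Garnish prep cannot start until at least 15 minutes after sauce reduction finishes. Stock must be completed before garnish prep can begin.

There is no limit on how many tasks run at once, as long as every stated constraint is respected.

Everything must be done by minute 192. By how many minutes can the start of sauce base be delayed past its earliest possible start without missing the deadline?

26

After its own release at minute 20, stock can start at minute 20 and finishes at minute 80.
Sauce base waits on stock (finishes minute 80), so it starts at minute 80 and finishes at 80 + 16 = minute 96.

Working backward from the deadline:
To finish by minute 192, garnish prep (duration 40) must start no later than minute 152.
Sauce reduction must finish before garnish prep (must start by minute 152, minus 15-minute gap → minute 137). With a 15-minute duration, sauce reduction must start by 137 − 15 = minute 122.
Sauce base has to be done before sauce reduction (must start by minute 122). That means finishing by minute 122, i.e. starting by 122 − 16 = minute 106.
So sauce base can start as early as minute 80 and as late as minute 106, giving 106 − 80 = 26 minutes of slack.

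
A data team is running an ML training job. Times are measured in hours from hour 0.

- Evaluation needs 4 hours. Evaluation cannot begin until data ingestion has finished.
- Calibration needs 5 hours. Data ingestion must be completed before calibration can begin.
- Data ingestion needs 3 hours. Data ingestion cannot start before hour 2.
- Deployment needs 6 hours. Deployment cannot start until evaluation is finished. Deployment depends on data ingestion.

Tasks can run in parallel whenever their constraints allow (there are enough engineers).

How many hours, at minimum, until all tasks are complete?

Data ingestion cannot begin until its own release at hour 2. It runs from hour 2 to 2 + 3 = hour 5.
After data ingestion (finishes hour 5), calibration can start at hour 5 and finishes at hour 10.
Evaluation cannot begin until data ingestion (finishes hour 5). It runs from hour 5 to 5 + 4 = hour 9.
Deployment cannot start until evaluation (finishes hour 9); data ingestion (finishes hour 5). The controlling bound is hour 9, so deployment finishes at 9 + 6 = hour 15.
All tasks are finished once the last one completes. Finish times: Data ingestion at 5, Evaluation at 9, Calibration at 10, Deployment at 15. The latest is hour 15.

15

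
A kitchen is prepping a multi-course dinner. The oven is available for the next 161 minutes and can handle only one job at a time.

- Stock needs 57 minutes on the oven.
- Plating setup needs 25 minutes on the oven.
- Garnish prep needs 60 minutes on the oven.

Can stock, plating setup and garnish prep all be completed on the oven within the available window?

Yes

Running back to back, the jobs need 57 + 25 + 60 = 142 minutes on the oven.
Since 142 ≤ 161, they fit within the window.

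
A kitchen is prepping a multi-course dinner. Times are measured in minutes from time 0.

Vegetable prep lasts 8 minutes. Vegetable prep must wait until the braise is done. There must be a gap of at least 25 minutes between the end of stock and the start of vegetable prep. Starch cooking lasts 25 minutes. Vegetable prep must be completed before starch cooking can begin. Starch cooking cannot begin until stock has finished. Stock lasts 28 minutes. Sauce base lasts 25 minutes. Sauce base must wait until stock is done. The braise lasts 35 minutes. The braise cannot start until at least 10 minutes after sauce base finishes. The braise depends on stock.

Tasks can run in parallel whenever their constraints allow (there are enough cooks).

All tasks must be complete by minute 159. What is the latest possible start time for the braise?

91

Nothing follows starch cooking; the deadline of minute 159 is its only limit. It must start by 159 − 25 = minute 134.
Vegetable prep must finish before starch cooking (must start by minute 134). With an 8-minute duration, vegetable prep must start by 134 − 8 = minute 126.
The braise feeds into vegetable prep (must start by minute 126); so the braise must finish by minute 126 and therefore start by minute 91.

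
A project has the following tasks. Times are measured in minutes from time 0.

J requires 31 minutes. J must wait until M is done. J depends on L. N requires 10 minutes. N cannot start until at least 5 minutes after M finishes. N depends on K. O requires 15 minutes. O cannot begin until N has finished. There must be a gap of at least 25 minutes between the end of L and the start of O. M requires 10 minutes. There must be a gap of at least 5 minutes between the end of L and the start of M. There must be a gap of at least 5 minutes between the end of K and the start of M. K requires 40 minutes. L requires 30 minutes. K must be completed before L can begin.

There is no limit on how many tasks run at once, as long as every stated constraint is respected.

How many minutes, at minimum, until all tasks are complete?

K can start immediately at minute 0; it finishes at minute 40.
After K (finishes minute 40), L can start at minute 40 and finishes at minute 70.
M cannot start until L (finishes minute 70, plus 5-minute gap → minute 75); K (finishes minute 40, plus 5-minute gap → minute 45). The controlling bound is minute 75, so M finishes at 75 + 10 = minute 85.
For N: M (finishes minute 85, plus 5-minute gap → minute 90); K (finishes minute 40). Taking the maximum gives a start of minute 90, and it finishes at 90 + 10 = minute 100.
O cannot start until N (finishes minute 100); L (finishes minute 70, plus 25-minute gap → minute 95). The controlling bound is minute 100, so O finishes at 100 + 15 = minute 115.
J needs all of M (finishes minute 85); L (finishes minute 70). That puts its earliest start at minute 85; it finishes at 85 + 31 = minute 116.
All tasks are finished once the last one completes. Finish times: J at 116, K at 40, L at 70, M at 85, N at 100, O at 115. The latest is minute 116.

116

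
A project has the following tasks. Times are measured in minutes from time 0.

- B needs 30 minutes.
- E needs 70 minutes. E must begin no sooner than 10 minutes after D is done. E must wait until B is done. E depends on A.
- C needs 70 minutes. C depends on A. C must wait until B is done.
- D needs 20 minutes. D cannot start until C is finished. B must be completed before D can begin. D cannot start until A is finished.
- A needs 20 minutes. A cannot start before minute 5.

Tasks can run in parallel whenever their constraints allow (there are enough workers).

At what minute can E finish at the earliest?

B can start immediately at minute 0; it finishes at minute 30.
A cannot begin until its own release at minute 5. It runs from minute 5 to 5 + 20 = minute 25.
C cannot start until A (finishes minute 25); B (finishes minute 30). The controlling bound is minute 30, so C finishes at 30 + 70 = minute 100.
For D: C (finishes minute 100); B (finishes minute 30); A (finishes minute 25). Taking the maximum gives a start of minute 100, and it finishes at 100 + 20 = minute 120.
E cannot start until D (finishes minute 120, plus 10-minute gap → minute 130); B (finishes minute 30); A (finishes minute 25). The controlling bound is minute 130, so E finishes at 130 + 70 = minute 200.

200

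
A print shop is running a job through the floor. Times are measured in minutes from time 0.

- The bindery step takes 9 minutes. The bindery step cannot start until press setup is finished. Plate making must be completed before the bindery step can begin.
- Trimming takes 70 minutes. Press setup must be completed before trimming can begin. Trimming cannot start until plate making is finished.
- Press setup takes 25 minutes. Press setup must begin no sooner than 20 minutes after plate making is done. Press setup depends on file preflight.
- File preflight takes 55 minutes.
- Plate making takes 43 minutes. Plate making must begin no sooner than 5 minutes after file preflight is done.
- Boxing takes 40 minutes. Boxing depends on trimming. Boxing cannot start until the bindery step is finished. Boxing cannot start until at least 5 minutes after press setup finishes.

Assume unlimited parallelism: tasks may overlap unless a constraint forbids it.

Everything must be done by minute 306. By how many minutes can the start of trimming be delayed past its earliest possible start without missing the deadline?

48

File preflight has no prerequisites, so it starts at minute 0 and finishes at minute 55.
Plate making waits on file preflight (finishes minute 55, plus 5-minute gap → minute 60), so it starts at minute 60 and finishes at 60 + 43 = minute 103.
Press setup needs all of plate making (finishes minute 103, plus 20-minute gap → minute 123); file preflight (finishes minute 55). That puts its earliest start at minute 123; it finishes at 123 + 25 = minute 148.
For trimming: press setup (finishes minute 148); plate making (finishes minute 103). Taking the maximum gives a start of minute 148, and it finishes at 148 + 70 = minute 218.

Working backward from the deadline:
Boxing must finish by minute 306; it takes 40 minutes, so it must start by 306 − 40 = minute 266.
Trimming feeds into boxing (must start by minute 266); so trimming must finish by minute 266 and therefore start by minute 196.
So trimming can start as early as minute 148 and as late as minute 196, giving 196 − 148 = 48 minutes of slack.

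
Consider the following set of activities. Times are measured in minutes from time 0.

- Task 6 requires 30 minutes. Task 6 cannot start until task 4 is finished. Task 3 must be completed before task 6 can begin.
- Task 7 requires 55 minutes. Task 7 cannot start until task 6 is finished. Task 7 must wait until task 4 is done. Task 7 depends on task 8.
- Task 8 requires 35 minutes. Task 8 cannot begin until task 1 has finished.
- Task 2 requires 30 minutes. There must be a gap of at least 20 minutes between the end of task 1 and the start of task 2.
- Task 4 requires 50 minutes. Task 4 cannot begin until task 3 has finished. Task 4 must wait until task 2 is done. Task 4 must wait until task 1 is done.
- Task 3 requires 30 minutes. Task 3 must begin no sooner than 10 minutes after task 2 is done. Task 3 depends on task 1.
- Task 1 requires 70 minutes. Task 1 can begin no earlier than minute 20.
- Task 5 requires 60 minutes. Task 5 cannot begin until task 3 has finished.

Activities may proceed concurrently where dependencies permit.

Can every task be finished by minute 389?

Yes

Task 1 waits on its own release at minute 20, so it starts at minute 20 and finishes at 20 + 70 = minute 90.
Task 8 cannot begin until task 1 (finishes minute 90). It runs from minute 90 to 90 + 35 = minute 125.
Task 2 cannot begin until task 1 (finishes minute 90, plus 20-minute gap → minute 110). It runs from minute 110 to 110 + 30 = minute 140.
Task 3 needs all of task 2 (finishes minute 140, plus 10-minute gap → minute 150); task 1 (finishes minute 90). That puts its earliest start at minute 150; it finishes at 150 + 30 = minute 180.
Task 5 waits on task 3 (finishes minute 180), so it starts at minute 180 and finishes at 180 + 60 = minute 240.
Task 4 cannot start until task 3 (finishes minute 180); task 2 (finishes minute 140); task 1 (finishes minute 90). The controlling bound is minute 180, so task 4 finishes at 180 + 50 = minute 230.
Task 6 cannot start until task 4 (finishes minute 230); task 3 (finishes minute 180). The controlling bound is minute 230, so task 6 finishes at 230 + 30 = minute 260.
Task 7 cannot start until task 6 (finishes minute 260); task 4 (finishes minute 230); task 8 (finishes minute 125). The controlling bound is minute 260, so task 7 finishes at 260 + 55 = minute 315.
Every task is finished by minute 315, which is no later than the deadline of 389, so the schedule is feasible.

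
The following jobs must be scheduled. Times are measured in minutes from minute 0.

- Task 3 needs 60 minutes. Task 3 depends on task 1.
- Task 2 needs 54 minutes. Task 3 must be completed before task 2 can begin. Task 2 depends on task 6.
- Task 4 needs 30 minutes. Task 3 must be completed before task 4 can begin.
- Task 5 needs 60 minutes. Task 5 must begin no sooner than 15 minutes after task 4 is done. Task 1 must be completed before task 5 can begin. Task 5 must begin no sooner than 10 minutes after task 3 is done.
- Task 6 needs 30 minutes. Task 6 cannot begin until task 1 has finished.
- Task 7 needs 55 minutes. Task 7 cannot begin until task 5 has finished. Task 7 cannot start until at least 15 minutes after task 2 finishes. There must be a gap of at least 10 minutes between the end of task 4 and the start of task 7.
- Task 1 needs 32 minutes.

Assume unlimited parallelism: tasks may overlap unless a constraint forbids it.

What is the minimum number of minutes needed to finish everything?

Task 1 can start immediately at minute 0; it finishes at minute 32.
After task 1 (finishes minute 32), task 6 can start at minute 32 and finishes at minute 62.
Task 3 waits on task 1 (finishes minute 32), so it starts at minute 32 and finishes at 32 + 60 = minute 92.
After task 3 (finishes minute 92), task 4 can start at minute 92 and finishes at minute 122.
For task 5: task 4 (finishes minute 122, plus 15-minute gap → minute 137); task 1 (finishes minute 32); task 3 (finishes minute 92, plus 10-minute gap → minute 102). Taking the maximum gives a start of minute 137, and it finishes at 137 + 60 = minute 197.
For task 2: task 3 (finishes minute 92); task 6 (finishes minute 62). Taking the maximum gives a start of minute 92, and it finishes at 92 + 54 = minute 146.
Task 7 needs all of task 5 (finishes minute 197); task 2 (finishes minute 146, plus 15-minute gap → minute 161); task 4 (finishes minute 122, plus 10-minute gap → minute 132). That puts its earliest start at minute 197; it finishes at 197 + 55 = minute 252.
All tasks are finished once the last one completes. Finish times: Task 1 at 32, Task 2 at 146, Task 3 at 92, Task 4 at 122, Task 5 at 197, Task 6 at 62, Task 7 at 252. The latest is minute 252.

252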